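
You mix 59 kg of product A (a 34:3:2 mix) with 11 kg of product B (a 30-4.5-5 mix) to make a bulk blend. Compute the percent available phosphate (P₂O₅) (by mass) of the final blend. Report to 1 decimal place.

Total mass = 59 + 11 = 70 kg.
P₂O₅ mass = 3%×59 + 4.5%×11 = 2.265 kg.
% P₂O₅ = 2.265 / 70 = 3.23571%.

3.2% P₂O₅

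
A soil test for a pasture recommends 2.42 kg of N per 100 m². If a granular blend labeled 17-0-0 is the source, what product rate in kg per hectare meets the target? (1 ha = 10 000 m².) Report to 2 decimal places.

1423.53 kg of product per hectare

Product per 100 m² = 2.42 / 17% = 14.2353 kg.
Convert to per hectare: 14.2353 × 100 = 1423.529 kg.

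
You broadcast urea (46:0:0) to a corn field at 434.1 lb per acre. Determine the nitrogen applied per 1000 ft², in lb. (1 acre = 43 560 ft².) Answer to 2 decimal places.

4.58 lb N per thousand sq ft

nitrogen per acre = 434.1 × 46% = 199.686 lb.
Convert to per 1000 ft²: 199.686 × 0.0229568 = 4.58416 lb.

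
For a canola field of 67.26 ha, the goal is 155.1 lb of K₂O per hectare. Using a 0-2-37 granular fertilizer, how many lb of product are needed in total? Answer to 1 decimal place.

Product per hectare = 155.1 / 37% = 419.189 lb.
Total product = 419.189 × 67.26 = 28194.66 lb.

28194.7 lb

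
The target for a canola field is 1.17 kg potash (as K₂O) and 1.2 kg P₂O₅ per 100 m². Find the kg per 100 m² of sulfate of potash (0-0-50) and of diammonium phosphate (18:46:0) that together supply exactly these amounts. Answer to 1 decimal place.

Let a = kg of sulfate of potash, b = kg of diammonium phosphate (per 100 m²).
K₂O: 0.5·a + 0·b = 1.17
P₂O₅: 0·a + 0.46·b = 1.2
Solving simultaneously: a = 2.34, b = 2.6087.

2.3 kg sulfate of potash, 2.6 kg diammonium phosphate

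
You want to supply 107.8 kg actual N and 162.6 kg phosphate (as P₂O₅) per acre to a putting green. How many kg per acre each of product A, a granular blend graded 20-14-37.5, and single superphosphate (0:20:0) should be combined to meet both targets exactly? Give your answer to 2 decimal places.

Per-acre balance (a = product A, b = single superphosphate):
N: 0.2·a + 0·b = 107.8
P₂O₅: 0.14·a + 0.2·b = 162.6
Solving simultaneously: a = 539, b = 435.7.

539.00 kg product A, 435.70 kg single superphosphate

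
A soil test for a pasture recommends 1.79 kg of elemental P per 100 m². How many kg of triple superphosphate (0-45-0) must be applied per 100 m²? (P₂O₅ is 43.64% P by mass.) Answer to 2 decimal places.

As P₂O₅: 1.79 / 0.4364 = 4.10174 kg per 100 m².
Product per 100 m² = 4.10174 / 45% = 9.11498 kg.

9.11 kg of product per hundred sq m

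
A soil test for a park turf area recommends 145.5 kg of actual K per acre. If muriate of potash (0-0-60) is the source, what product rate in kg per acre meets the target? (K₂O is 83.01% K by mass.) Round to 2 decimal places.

As K₂O: 145.5 / 0.8301 = 175.28 kg per acre.
Product per acre = 175.28 / 60% = 292.133 kg.

292.13 kg of product per acre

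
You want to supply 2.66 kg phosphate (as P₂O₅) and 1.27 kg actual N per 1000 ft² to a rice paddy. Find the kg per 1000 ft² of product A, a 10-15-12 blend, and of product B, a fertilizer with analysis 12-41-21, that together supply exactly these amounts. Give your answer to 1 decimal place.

Let a = kg of product A, b = kg of product B (per 1000 ft²).
P₂O₅: 0.15·a + 0.41·b = 2.66
N: 0.1·a + 0.12·b = 1.27
Solving simultaneously: a = 8.76087, b = 3.28261.

8.8 kg product A, 3.3 kg product B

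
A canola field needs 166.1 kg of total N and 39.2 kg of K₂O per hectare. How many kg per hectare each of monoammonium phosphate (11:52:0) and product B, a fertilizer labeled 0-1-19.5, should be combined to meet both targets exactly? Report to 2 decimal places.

1510.00 kg monoammonium phosphate, 201.03 kg product B

Let a = kg of monoammonium phosphate, b = kg of product B (per hectare).
N: 0.11·a + 0·b = 166.1
K₂O: 0·a + 0.195·b = 39.2
Solving simultaneously: a = 1510, b = 201.026.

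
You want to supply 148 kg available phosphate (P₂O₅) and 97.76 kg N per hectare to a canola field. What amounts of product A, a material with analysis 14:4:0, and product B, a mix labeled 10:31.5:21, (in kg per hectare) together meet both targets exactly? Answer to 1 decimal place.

With a, b = kg per hectare of product A and product B:
P₂O₅: 0.04·a + 0.315·b = 148
N: 0.14·a + 0.1·b = 97.76
Eliminate a: (row1) − 0.04/0.14·(row2) → 0.286429·b = 120.069, so b = 419.192.
Back-substitute: a = (148 − 0.315·419.192) / 0.04 = 398.863.

398.9 kg product A, 419.2 kg product B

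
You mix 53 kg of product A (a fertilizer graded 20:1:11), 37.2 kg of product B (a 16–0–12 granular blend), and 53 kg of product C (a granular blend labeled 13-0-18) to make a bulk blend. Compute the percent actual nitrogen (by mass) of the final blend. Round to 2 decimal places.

Total mass = 53 + 37.2 + 53 = 143.2 kg.
N mass = 20%×53 + 16%×37.2 + 13%×53 = 23.442 kg.
% N = 23.442 / 143.2 = 16.3701%.

16.37% N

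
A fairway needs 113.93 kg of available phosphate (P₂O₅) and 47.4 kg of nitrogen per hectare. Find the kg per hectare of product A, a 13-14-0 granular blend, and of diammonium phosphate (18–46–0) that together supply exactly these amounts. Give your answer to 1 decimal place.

37.5 kg product A, 236.3 kg diammonium phosphate

With a, b = kg per hectare of product A and diammonium phosphate:
P₂O₅: 0.14·a + 0.46·b = 113.93
N: 0.13·a + 0.18·b = 47.4
Eliminate b: (row1) − 0.46/0.18·(row2) → -0.192222·a = -7.20333, so a = 37.474.
Then b = (47.4 − 0.13·37.474) / 0.18 = 236.269.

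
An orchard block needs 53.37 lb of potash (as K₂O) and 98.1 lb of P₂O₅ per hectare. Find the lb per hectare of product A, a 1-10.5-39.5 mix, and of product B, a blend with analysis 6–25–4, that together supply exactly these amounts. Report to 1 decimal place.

With a, b = lb per hectare of product A and product B:
K₂O: 0.395·a + 0.04·b = 53.37
P₂O₅: 0.105·a + 0.25·b = 98.1
Eliminate b: (row1) − 0.04/0.25·(row2) → 0.3782·a = 37.674, so a = 99.614.
Then b = (98.1 − 0.105·99.614) / 0.25 = 350.562.

99.6 lb product A, 350.6 lb product B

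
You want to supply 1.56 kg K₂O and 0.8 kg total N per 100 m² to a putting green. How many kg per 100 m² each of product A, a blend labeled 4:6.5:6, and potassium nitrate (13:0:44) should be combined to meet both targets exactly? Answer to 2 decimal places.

15.22 kg product A, 1.47 kg potassium nitrate

With a, b = kg per 100 m² of product A and potassium nitrate:
K₂O: 0.06·a + 0.44·b = 1.56
N: 0.04·a + 0.13·b = 0.8
Eliminate a: (row1) − 0.06/0.04·(row2) → 0.245·b = 0.36, so b = 1.46939.
Back-substitute: a = (1.56 − 0.44·1.46939) / 0.06 = 15.2245.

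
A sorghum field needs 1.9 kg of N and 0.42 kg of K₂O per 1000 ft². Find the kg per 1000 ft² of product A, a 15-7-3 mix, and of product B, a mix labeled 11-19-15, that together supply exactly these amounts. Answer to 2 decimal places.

Per-1000 ft² balance (a = product A, b = product B):
N: 0.15·a + 0.11·b = 1.9
K₂O: 0.03·a + 0.15·b = 0.42
Eliminate a: (row1) − 0.15/0.03·(row2) → -0.64·b = -0.2, so b = 0.3125.
Back-substitute: a = (1.9 − 0.11·0.3125) / 0.15 = 12.4375.

12.44 kg product A, 0.31 kg product B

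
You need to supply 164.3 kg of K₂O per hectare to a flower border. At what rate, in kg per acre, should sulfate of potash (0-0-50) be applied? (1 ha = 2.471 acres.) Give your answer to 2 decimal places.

Product per hectare = 164.3 / 50% = 328.6 kg.
Convert to per acre: 328.6 × 0.404694 = 132.983 kg.

132.98 kg of product per acre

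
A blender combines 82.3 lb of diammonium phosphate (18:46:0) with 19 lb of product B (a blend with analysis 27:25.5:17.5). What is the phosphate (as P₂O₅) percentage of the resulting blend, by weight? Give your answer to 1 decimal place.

42.2% P₂O₅

Total mass = 82.3 + 19 = 101.3 lb.
P₂O₅ mass = 46%×82.3 + 25.5%×19 = 42.703 lb.
% P₂O₅ = 42.703 / 101.3 = 42.155%.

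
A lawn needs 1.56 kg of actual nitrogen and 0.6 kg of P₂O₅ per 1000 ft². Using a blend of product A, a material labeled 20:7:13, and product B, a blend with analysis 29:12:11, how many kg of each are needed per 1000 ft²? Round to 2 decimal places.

3.57 kg product A, 2.92 kg product B

Per-1000 ft² balance (a = product A, b = product B):
N: 0.2·a + 0.29·b = 1.56
P₂O₅: 0.07·a + 0.12·b = 0.6
From row1: a = (1.56 − 0.29·b) / 0.2.
Into row2: 0.07·(1.56 − 0.29·b)/0.2 + 0.12·b = 0.6 → b = 2.91892, a = 3.56757.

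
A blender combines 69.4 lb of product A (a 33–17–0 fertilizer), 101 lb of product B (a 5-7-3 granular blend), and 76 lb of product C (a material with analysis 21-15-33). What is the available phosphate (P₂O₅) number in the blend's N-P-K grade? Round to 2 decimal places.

Total mass = 69.4 + 101 + 76 = 246.4 lb.
P₂O₅ mass = 17%×69.4 + 7%×101 + 15%×76 = 30.268 lb.
% P₂O₅ = 30.268 / 246.4 = 12.2841%.

12.28% P₂O₅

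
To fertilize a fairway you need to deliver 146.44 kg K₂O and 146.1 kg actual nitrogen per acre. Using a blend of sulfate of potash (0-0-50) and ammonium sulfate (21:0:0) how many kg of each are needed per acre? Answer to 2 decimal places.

292.88 kg sulfate of potash, 695.71 kg ammonium sulfate

With a, b = kg per acre of sulfate of potash and ammonium sulfate:
K₂O: 0.5·a + 0·b = 146.44
N: 0·a + 0.21·b = 146.1
Solving simultaneously: a = 292.88, b = 695.714.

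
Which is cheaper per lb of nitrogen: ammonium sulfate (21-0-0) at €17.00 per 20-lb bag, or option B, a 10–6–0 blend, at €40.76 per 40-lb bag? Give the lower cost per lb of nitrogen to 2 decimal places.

ammonium sulfate: N per bag = 20 × 21% = 4.2 lb; cost = 17.00 / 4.2 = €4.0476/lb N.
option B: N per bag = 40 × 10% = 4 lb; cost = 40.76 / 4 = €10.1900/lb N.
ammonium sulfate is cheaper.

€4.05 per lb N (ammonium sulfate)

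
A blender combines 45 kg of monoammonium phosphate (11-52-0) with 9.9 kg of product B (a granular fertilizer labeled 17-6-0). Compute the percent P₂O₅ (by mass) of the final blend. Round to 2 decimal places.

Total mass = 45 + 9.9 = 54.9 kg.
P₂O₅ mass = 52%×45 + 6%×9.9 = 23.994 kg.
% P₂O₅ = 23.994 / 54.9 = 43.7049%.

43.70% P₂O₅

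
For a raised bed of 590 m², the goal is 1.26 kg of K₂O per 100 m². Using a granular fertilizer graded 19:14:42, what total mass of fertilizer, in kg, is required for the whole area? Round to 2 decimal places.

Product per 100 m² = 1.26 / 42% = 3 kg.
Total product = 3 × 590 / 100 = 17.7 kg.

17.70 kg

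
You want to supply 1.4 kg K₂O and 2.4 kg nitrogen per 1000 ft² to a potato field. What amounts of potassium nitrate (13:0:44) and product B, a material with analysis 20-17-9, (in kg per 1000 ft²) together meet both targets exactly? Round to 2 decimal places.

Let a = kg of potassium nitrate, b = kg of product B (per 1000 ft²).
K₂O: 0.44·a + 0.09·b = 1.4
N: 0.13·a + 0.2·b = 2.4
From row1: a = (1.4 − 0.09·b) / 0.44.
Into row2: 0.13·(1.4 − 0.09·b)/0.44 + 0.2·b = 2.4 → b = 11.4548, a = 0.838794.

0.84 kg potassium nitrate, 11.45 kg product B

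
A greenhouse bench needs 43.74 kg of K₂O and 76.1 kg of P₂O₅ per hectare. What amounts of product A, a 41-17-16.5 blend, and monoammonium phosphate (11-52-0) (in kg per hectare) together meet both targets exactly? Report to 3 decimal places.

Let a = kg of product A, b = kg of monoammonium phosphate (per hectare).
K₂O: 0.165·a + 0·b = 43.74
P₂O₅: 0.17·a + 0.52·b = 76.1
Solving simultaneously: a = 265.0909, b = 59.6818.

265.091 kg product A, 59.682 kg monoammonium phosphate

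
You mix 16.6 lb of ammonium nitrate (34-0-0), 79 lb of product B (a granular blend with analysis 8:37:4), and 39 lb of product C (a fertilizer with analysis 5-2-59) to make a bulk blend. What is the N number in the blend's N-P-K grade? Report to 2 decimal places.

10.34% N

Total mass = 16.6 + 79 + 39 = 134.6 lb.
N mass = 34%×16.6 + 8%×79 + 5%×39 = 13.914 lb.
% N = 13.914 / 134.6 = 10.3373%.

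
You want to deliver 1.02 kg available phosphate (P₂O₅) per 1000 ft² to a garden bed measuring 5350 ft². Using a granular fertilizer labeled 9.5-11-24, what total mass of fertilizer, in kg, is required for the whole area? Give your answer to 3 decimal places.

Product per 1000 ft² = 1.02 / 11% = 9.27273 kg.
Total product = 9.27273 × 5350 / 1000 = 49.6091 kg.

49.609 kg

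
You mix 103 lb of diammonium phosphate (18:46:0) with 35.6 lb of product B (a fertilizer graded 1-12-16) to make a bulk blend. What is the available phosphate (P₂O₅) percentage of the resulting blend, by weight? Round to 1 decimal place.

37.3% P₂O₅

Total mass = 103 + 35.6 = 138.6 lb.
P₂O₅ mass = 46%×103 + 12%×35.6 = 51.652 lb.
% P₂O₅ = 51.652 / 138.6 = 37.267%.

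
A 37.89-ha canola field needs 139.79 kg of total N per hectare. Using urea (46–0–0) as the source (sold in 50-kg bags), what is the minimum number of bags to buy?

231 bags

Product per hectare = 139.79 / 46% = 303.891 kg.
Total product = 303.891 × 37.89 = 11514.4 kg.
Bags = ⌈11514.4 / 50⌉ = 231.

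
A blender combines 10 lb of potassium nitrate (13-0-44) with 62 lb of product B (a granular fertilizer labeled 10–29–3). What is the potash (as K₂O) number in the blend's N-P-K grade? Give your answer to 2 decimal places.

Total mass = 10 + 62 = 72 lb.
K₂O mass = 44%×10 + 3%×62 = 6.26 lb.
% K₂O = 6.26 / 72 = 8.69444%.

8.69% K₂O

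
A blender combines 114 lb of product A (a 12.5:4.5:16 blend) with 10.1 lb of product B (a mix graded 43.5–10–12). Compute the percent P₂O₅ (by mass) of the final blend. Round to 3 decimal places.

4.948% P₂O₅

Total mass = 114 + 10.1 = 124.1 lb.
P₂O₅ mass = 4.5%×114 + 10%×10.1 = 6.14 lb.
% P₂O₅ = 6.14 / 124.1 = 4.94762%.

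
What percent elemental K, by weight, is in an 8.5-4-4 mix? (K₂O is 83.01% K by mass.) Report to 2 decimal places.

3.32% K

%K = 4 × 0.8301 = 3.3204%.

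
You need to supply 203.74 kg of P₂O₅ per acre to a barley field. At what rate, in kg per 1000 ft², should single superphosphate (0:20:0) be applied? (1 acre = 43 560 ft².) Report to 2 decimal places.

23.39 kg of product per thousand sq ft

Product per acre = 203.74 / 20% = 1018.7 kg.
Convert to per 1000 ft²: 1018.7 × 0.0229568 = 23.3861 kg.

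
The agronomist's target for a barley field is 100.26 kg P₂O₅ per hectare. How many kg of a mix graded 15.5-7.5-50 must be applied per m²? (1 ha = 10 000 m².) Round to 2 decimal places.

Product per hectare = 100.26 / 7.5% = 1336.8 kg.
Convert to per m²: 1336.8 × 0.0001 = 0.13368 kg.

0.13 kg of product per sq m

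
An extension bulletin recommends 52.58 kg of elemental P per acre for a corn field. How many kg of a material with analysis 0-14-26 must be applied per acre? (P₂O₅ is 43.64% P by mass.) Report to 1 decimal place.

860.6 kg of product per acre

As P₂O₅: 52.58 / 0.4364 = 120.486 kg per acre.
Product per acre = 120.486 / 14% = 860.613 kg.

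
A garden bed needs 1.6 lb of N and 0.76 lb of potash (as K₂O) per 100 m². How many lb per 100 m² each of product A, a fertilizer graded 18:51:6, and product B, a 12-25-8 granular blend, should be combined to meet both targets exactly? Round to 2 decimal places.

Let a = lb of product A, b = lb of product B (per 100 m²).
N: 0.18·a + 0.12·b = 1.6
K₂O: 0.06·a + 0.08·b = 0.76
Eliminate a: (row1) − 0.18/0.06·(row2) → -0.12·b = -0.68, so b = 5.66667.
Back-substitute: a = (1.6 − 0.12·5.66667) / 0.18 = 5.11111.

5.11 lb product A, 5.67 lb product B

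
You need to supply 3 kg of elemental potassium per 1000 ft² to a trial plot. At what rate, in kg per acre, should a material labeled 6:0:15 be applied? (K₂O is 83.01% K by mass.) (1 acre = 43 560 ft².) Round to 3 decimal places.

As K₂O: 3 / 0.8301 = 3.61402 kg per 1000 ft².
Product per 1000 ft² = 3.61402 / 15% = 24.0935 kg.
Convert to per acre: 24.0935 × 43.56 = 1049.5121 kg.

1049.512 kg of product per acre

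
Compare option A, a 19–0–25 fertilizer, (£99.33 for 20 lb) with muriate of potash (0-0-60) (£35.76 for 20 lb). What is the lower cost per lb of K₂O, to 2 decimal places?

option A: K₂O per bag = 20 × 25% = 5 lb; cost = 99.33 / 5 = £19.8660/lb K₂O.
muriate of potash: K₂O per bag = 20 × 60% = 12 lb; cost = 35.76 / 12 = £2.9800/lb K₂O.
muriate of potash is cheaper.

£2.98 per lb K₂O (muriate of potash)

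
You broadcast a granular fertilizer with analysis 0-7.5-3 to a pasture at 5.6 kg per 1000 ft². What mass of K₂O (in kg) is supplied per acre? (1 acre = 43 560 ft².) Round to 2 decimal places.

K₂O per 1000 ft² = 5.6 × 3% = 0.168 kg.
Convert to per acre: 0.168 × 43.56 = 7.31808 kg.

7.32 kg K₂O per acre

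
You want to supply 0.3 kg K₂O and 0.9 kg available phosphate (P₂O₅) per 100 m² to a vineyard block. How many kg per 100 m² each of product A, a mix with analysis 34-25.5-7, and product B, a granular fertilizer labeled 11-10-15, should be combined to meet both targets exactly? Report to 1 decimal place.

Let a = kg of product A, b = kg of product B (per 100 m²).
K₂O: 0.07·a + 0.15·b = 0.3
P₂O₅: 0.255·a + 0.1·b = 0.9
Eliminate a: (row1) − 0.07/0.255·(row2) → 0.122549·b = 0.0529412, so b = 0.432.
Back-substitute: a = (0.3 − 0.15·0.432) / 0.07 = 3.36.

3.4 kg product A, 0.4 kg product B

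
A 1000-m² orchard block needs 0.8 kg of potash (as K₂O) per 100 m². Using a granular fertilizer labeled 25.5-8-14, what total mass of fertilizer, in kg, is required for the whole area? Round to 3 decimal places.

Product per 100 m² = 0.8 / 14% = 5.71429 kg.
Total product = 5.71429 × 1000 / 100 = 57.1429 kg.

57.143 kg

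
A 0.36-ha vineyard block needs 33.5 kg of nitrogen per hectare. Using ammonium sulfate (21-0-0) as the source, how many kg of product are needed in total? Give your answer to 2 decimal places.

57.43 kg

Product per hectare = 33.5 / 21% = 159.524 kg.
Total product = 159.524 × 0.36 = 57.4286 kg.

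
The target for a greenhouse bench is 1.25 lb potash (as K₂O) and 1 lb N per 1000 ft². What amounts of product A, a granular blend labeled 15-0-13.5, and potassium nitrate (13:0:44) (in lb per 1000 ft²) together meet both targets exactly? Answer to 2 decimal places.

With a, b = lb per 1000 ft² of product A and potassium nitrate:
K₂O: 0.135·a + 0.44·b = 1.25
N: 0.15·a + 0.13·b = 1
Eliminate b: (row1) − 0.44/0.13·(row2) → -0.372692·a = -2.13462, so a = 5.72755.
Then b = (1 − 0.15·5.72755) / 0.13 = 1.08359.

5.73 lb product A, 1.08 lb potassium nitrate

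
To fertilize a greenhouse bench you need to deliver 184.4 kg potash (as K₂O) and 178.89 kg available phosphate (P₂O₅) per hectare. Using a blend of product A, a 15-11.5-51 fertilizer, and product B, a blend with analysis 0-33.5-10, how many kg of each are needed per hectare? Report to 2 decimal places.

275.40 kg product A, 439.46 kg product B

With a, b = kg per hectare of product A and product B:
K₂O: 0.51·a + 0.1·b = 184.4
P₂O₅: 0.115·a + 0.335·b = 178.89
Solving simultaneously: a = 275.4001, b = 439.4597.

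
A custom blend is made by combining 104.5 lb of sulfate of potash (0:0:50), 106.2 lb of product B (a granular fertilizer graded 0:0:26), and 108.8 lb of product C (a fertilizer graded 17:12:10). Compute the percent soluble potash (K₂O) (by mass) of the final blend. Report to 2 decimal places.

28.40% K₂O

Total mass = 104.5 + 106.2 + 108.8 = 319.5 lb.
K₂O mass = 50%×104.5 + 26%×106.2 + 10%×108.8 = 90.742 lb.
% K₂O = 90.742 / 319.5 = 28.4013%.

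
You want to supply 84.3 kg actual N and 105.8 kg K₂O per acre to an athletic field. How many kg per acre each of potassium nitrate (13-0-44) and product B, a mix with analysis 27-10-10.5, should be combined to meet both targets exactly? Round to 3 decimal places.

With a, b = kg per acre of potassium nitrate and product B:
N: 0.13·a + 0.27·b = 84.3
K₂O: 0.44·a + 0.105·b = 105.8
Eliminate b: (row1) − 0.27/0.105·(row2) → -1.00143·a = -187.757, so a = 187.4893.
Then b = (105.8 − 0.44·187.4893) / 0.105 = 221.9496.

187.489 kg potassium nitrate, 221.950 kg product B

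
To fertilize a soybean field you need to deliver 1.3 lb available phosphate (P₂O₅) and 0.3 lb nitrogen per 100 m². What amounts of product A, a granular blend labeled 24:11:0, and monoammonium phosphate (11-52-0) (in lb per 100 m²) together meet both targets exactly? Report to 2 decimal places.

With a, b = lb per 100 m² of product A and monoammonium phosphate:
P₂O₅: 0.11·a + 0.52·b = 1.3
N: 0.24·a + 0.11·b = 0.3
Solving simultaneously: a = 0.11535, b = 2.4756.

0.12 lb product A, 2.48 lb monoammonium phosphate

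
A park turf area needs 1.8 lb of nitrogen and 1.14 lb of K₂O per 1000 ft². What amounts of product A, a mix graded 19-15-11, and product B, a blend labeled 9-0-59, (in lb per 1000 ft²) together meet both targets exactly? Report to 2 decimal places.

Per-1000 ft² balance (a = product A, b = product B):
N: 0.19·a + 0.09·b = 1.8
K₂O: 0.11·a + 0.59·b = 1.14
Solving simultaneously: a = 9.38748, b = 0.181996.

9.39 lb product A, 0.18 lb product B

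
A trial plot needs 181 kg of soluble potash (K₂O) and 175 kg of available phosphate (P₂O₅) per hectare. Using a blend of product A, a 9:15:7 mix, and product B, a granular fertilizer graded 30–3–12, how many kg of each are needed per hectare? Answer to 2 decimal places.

979.25 kg product A, 937.11 kg product B

With a, b = kg per hectare of product A and product B:
K₂O: 0.07·a + 0.12·b = 181
P₂O₅: 0.15·a + 0.03·b = 175
From row1: a = (181 − 0.12·b) / 0.07.
Into row2: 0.15·(181 − 0.12·b)/0.07 + 0.03·b = 175 → b = 937.107, a = 979.245.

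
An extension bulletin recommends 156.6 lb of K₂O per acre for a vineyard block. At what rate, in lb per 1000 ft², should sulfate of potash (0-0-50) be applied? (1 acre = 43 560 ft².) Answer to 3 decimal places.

Product per acre = 156.6 / 50% = 313.2 lb.
Convert to per 1000 ft²: 313.2 × 0.0229568 = 7.19008 lb.

7.190 lb of product per thousand sq ft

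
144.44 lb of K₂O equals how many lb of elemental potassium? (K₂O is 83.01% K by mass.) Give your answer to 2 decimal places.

K = 144.44 × 0.8301 = 119.8996 lb.

119.90 lb K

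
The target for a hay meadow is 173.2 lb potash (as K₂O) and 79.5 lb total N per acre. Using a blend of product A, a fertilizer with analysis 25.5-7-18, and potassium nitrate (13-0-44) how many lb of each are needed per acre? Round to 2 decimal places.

140.36 lb product A, 336.22 lb potassium nitrate

Let a = lb of product A, b = lb of potassium nitrate (per acre).
K₂O: 0.18·a + 0.44·b = 173.2
N: 0.255·a + 0.13·b = 79.5
Eliminate b: (row1) − 0.44/0.13·(row2) → -0.683077·a = -95.8769, so a = 140.3604.
Then b = (79.5 − 0.255·140.3604) / 0.13 = 336.216.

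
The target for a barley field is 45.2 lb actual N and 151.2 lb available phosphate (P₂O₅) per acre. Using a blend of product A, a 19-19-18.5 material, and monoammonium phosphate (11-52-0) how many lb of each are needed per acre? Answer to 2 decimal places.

Let a = lb of product A, b = lb of monoammonium phosphate (per acre).
N: 0.19·a + 0.11·b = 45.2
P₂O₅: 0.19·a + 0.52·b = 151.2
From row1: a = (45.2 − 0.11·b) / 0.19.
Into row2: 0.19·(45.2 − 0.11·b)/0.19 + 0.52·b = 151.2 → b = 258.537, a = 88.2157.

88.22 lb product A, 258.54 lb monoammonium phosphate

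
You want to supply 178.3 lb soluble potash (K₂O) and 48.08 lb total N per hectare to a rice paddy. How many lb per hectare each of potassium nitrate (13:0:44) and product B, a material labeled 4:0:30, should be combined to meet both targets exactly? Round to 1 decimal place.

340.7 lb potassium nitrate, 94.6 lb product B

Let a = lb of potassium nitrate, b = lb of product B (per hectare).
K₂O: 0.44·a + 0.3·b = 178.3
N: 0.13·a + 0.04·b = 48.08
Solving simultaneously: a = 340.748, b = 94.5701.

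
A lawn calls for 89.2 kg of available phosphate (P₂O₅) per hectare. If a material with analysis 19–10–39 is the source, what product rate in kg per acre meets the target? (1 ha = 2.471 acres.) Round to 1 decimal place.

Product per hectare = 89.2 / 10% = 892 kg.
Convert to per acre: 892 × 0.404694 = 360.987 kg.

361.0 kg of product per acre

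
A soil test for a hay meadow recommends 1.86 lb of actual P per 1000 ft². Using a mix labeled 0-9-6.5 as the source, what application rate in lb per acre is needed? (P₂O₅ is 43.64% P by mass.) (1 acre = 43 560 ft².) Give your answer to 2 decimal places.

2062.88 lb of product per acre

As P₂O₅: 1.86 / 0.4364 = 4.26214 lb per 1000 ft².
Product per 1000 ft² = 4.26214 / 9% = 47.3572 lb.
Convert to per acre: 47.3572 × 43.56 = 2062.878 lb.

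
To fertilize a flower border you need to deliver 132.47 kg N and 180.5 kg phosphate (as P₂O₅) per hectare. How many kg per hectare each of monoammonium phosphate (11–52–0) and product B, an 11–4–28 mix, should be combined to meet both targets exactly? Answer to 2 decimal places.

275.69 kg monoammonium phosphate, 928.59 kg product B

Per-hectare balance (a = monoammonium phosphate, b = product B):
N: 0.11·a + 0.11·b = 132.47
P₂O₅: 0.52·a + 0.04·b = 180.5
Solving simultaneously: a = 275.686, b = 928.587.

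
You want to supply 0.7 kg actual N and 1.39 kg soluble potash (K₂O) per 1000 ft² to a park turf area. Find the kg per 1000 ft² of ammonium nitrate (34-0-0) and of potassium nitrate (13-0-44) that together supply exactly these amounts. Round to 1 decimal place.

With a, b = kg per 1000 ft² of ammonium nitrate and potassium nitrate:
N: 0.34·a + 0.13·b = 0.7
K₂O: 0·a + 0.44·b = 1.39
Solving simultaneously: a = 0.850936, b = 3.15909.

0.9 kg ammonium nitrate, 3.2 kg potassium nitrate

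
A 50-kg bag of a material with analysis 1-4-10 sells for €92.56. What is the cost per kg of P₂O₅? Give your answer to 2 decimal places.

€46.28 per kg P₂O₅

P₂O₅ in bag = 50 × 4% = 2 kg.
Cost per kg P₂O₅ = €92.56 / 2 = €46.2800.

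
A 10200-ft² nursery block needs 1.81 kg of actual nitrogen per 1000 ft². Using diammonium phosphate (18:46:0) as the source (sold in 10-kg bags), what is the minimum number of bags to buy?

11 bags

Product per 1000 ft² = 1.81 / 18% = 10.0556 kg.
Total product = 10.0556 × 10200 / 1000 = 102.567 kg.
Bags = ⌈102.567 / 10⌉ = 11.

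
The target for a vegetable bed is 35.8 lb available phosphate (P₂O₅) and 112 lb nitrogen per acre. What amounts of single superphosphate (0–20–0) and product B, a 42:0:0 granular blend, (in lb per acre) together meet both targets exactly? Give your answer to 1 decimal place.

179.0 lb single superphosphate, 266.7 lb product B

Let a = lb of single superphosphate, b = lb of product B (per acre).
P₂O₅: 0.2·a + 0·b = 35.8
N: 0·a + 0.42·b = 112
Solving simultaneously: a = 179, b = 266.667.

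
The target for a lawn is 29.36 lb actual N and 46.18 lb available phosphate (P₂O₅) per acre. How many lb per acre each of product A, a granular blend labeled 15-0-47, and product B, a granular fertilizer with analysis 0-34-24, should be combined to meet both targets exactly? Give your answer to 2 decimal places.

195.73 lb product A, 135.82 lb product B

With a, b = lb per acre of product A and product B:
N: 0.15·a + 0·b = 29.36
P₂O₅: 0·a + 0.34·b = 46.18
Solving simultaneously: a = 195.733, b = 135.824.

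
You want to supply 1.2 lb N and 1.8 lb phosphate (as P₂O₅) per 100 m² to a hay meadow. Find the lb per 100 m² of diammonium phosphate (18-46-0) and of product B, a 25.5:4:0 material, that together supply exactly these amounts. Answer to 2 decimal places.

Let a = lb of diammonium phosphate, b = lb of product B (per 100 m²).
N: 0.18·a + 0.255·b = 1.2
P₂O₅: 0.46·a + 0.04·b = 1.8
From row1: a = (1.2 − 0.255·b) / 0.18.
Into row2: 0.46·(1.2 − 0.255·b)/0.18 + 0.04·b = 1.8 → b = 2.07084, a = 3.73297.

3.73 lb diammonium phosphate, 2.07 lb product B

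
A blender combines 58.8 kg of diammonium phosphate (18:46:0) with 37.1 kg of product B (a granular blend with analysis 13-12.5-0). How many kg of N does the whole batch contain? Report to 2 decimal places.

15.41 kg N

N mass = 18%×58.8 + 13%×37.1 = 15.407 kg.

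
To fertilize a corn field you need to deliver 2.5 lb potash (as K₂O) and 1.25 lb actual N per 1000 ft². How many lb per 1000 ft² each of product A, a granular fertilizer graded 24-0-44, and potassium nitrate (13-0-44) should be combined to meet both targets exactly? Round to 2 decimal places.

Let a = lb of product A, b = lb of potassium nitrate (per 1000 ft²).
K₂O: 0.44·a + 0.44·b = 2.5
N: 0.24·a + 0.13·b = 1.25
Eliminate b: (row1) − 0.44/0.13·(row2) → -0.372308·a = -1.73077, so a = 4.64876.
Then b = (1.25 − 0.24·4.64876) / 0.13 = 1.03306.

4.65 lb product A, 1.03 lb potassium nitrate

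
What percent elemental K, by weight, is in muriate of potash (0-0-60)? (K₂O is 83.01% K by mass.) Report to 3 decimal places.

49.806% K

%K = 60 × 0.8301 = 49.806%.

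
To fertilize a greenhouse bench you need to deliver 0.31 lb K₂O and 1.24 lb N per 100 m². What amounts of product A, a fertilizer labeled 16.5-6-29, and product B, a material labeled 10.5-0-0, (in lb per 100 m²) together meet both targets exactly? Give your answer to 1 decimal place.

Per-100 m² balance (a = product A, b = product B):
K₂O: 0.29·a + 0·b = 0.31
N: 0.165·a + 0.105·b = 1.24
Solving simultaneously: a = 1.06897, b = 10.1297.

1.1 lb product A, 10.1 lb product B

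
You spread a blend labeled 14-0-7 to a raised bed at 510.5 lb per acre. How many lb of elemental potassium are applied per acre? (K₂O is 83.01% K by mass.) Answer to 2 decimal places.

29.66 lb K per acre

K₂O per acre = 510.5 × 7% = 35.735 lb.
Elemental K = 35.735 × 0.8301 = 29.6636 lb per acre.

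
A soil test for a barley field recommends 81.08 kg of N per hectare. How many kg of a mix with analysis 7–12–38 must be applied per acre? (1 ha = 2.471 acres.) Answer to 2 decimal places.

468.75 kg of product per acre

Product per hectare = 81.08 / 7% = 1158.29 kg.
Convert to per acre: 1158.29 × 0.404694 = 468.752 kg.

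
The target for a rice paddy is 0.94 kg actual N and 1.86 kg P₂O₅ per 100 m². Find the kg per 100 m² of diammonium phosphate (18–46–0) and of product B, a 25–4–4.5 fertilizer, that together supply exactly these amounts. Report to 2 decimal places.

3.96 kg diammonium phosphate, 0.91 kg product B

Per-100 m² balance (a = diammonium phosphate, b = product B):
N: 0.18·a + 0.25·b = 0.94
P₂O₅: 0.46·a + 0.04·b = 1.86
From row1: a = (0.94 − 0.25·b) / 0.18.
Into row2: 0.46·(0.94 − 0.25·b)/0.18 + 0.04·b = 1.86 → b = 0.90538, a = 3.96475.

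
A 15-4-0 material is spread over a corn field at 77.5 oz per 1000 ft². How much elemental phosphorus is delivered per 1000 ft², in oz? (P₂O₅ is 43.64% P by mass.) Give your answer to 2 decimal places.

1.35 oz P per thousand sq ft

P₂O₅ per 1000 ft² = 77.5 × 4% = 3.1 oz.
Elemental P = 3.1 × 0.4364 = 1.35284 oz per 1000 ft².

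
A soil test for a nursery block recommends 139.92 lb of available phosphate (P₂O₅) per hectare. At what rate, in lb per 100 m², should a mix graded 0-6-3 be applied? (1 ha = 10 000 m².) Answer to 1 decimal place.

Product per hectare = 139.92 / 6% = 2332 lb.
Convert to per 100 m²: 2332 × 0.01 = 23.32 lb.

23.3 lb of product per hundred sq m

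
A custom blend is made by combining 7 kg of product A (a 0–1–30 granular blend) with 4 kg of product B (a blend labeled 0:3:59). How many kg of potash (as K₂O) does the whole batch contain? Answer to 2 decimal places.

K₂O mass = 30%×7 + 59%×4 = 4.46 kg.

4.46 kg K₂O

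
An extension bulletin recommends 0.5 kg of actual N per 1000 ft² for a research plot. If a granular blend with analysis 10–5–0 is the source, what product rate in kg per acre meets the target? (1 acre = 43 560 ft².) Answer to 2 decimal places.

217.80 kg of product per acre

Product per 1000 ft² = 0.5 / 10% = 5 kg.
Convert to per acre: 5 × 43.56 = 217.8 kg.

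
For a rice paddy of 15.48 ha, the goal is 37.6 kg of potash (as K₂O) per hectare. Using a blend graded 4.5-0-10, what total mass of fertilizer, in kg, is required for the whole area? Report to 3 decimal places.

5820.480 kg

Product per hectare = 37.6 / 10% = 376 kg.
Total product = 376 × 15.48 = 5820.48 kg.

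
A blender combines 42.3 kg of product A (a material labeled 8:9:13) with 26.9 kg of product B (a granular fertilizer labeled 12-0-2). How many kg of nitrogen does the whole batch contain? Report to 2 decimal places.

N mass = 8%×42.3 + 12%×26.9 = 6.612 kg.

6.61 kg N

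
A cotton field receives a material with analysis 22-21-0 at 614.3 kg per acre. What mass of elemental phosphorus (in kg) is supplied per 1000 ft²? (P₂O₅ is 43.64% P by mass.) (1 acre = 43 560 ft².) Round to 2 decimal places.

P₂O₅ per acre = 614.3 × 21% = 129.003 kg.
Elemental P = 129.003 × 0.4364 = 56.2969 kg per acre.
Convert to per 1000 ft²: 56.2969 × 0.0229568 = 1.2924 kg.

1.29 kg P per thousand sq ft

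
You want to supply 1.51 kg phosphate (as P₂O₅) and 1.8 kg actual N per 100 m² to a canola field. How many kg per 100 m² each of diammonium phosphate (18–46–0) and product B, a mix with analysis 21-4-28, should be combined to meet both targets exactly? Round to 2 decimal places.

2.74 kg diammonium phosphate, 6.22 kg product B

Per-100 m² balance (a = diammonium phosphate, b = product B):
P₂O₅: 0.46·a + 0.04·b = 1.51
N: 0.18·a + 0.21·b = 1.8
Eliminate a: (row1) − 0.46/0.18·(row2) → -0.496667·b = -3.09, so b = 6.22148.
Back-substitute: a = (1.51 − 0.04·6.22148) / 0.46 = 2.74161.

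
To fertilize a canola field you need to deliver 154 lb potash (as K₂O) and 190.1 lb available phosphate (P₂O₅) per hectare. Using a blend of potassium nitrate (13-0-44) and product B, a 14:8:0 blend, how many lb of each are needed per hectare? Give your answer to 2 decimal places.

350.00 lb potassium nitrate, 2376.25 lb product B

Let a = lb of potassium nitrate, b = lb of product B (per hectare).
K₂O: 0.44·a + 0·b = 154
P₂O₅: 0·a + 0.08·b = 190.1
Solving simultaneously: a = 350, b = 2376.25.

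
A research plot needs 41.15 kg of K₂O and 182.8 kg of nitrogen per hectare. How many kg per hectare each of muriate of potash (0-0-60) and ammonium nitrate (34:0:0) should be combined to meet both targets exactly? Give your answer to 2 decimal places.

With a, b = kg per hectare of muriate of potash and ammonium nitrate:
K₂O: 0.6·a + 0·b = 41.15
N: 0·a + 0.34·b = 182.8
Solving simultaneously: a = 68.5833, b = 537.647.

68.58 kg muriate of potash, 537.65 kg ammonium nitrate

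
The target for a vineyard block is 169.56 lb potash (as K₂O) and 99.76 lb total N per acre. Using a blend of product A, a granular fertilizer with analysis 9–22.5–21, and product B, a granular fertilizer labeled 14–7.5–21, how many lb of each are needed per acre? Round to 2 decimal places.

Per-acre balance (a = product A, b = product B):
K₂O: 0.21·a + 0.21·b = 169.56
N: 0.09·a + 0.14·b = 99.76
Solving simultaneously: a = 265.6, b = 541.829.

265.60 lb product A, 541.83 lb product B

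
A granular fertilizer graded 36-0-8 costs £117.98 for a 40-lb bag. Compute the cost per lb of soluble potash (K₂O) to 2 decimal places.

£36.87 per lb K₂O

K₂O in bag = 40 × 8% = 3.2 lb.
Cost per lb K₂O = £117.98 / 3.2 = £36.8687.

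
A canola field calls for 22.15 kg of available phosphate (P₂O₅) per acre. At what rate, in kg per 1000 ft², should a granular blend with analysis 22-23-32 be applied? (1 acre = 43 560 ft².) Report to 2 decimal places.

2.21 kg of product per thousand sq ft

Product per acre = 22.15 / 23% = 96.3043 kg.
Convert to per 1000 ft²: 96.3043 × 0.0229568 = 2.21084 kg.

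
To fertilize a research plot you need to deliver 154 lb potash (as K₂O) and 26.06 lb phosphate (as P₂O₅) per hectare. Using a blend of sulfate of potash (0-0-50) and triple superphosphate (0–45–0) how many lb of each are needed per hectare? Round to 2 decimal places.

308.00 lb sulfate of potash, 57.91 lb triple superphosphate

Per-hectare balance (a = sulfate of potash, b = triple superphosphate):
K₂O: 0.5·a + 0·b = 154
P₂O₅: 0·a + 0.45·b = 26.06
Solving simultaneously: a = 308, b = 57.9111.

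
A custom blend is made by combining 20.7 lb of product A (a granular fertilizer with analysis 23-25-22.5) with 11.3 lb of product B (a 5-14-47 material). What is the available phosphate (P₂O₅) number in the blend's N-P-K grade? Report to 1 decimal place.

21.1% P₂O₅

Total mass = 20.7 + 11.3 = 32 lb.
P₂O₅ mass = 25%×20.7 + 14%×11.3 = 6.757 lb.
% P₂O₅ = 6.757 / 32 = 21.1156%.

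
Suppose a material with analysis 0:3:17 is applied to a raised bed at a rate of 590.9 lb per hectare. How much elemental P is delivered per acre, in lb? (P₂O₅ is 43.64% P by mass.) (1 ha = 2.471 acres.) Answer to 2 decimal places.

P₂O₅ per hectare = 590.9 × 3% = 17.727 lb.
Elemental P = 17.727 × 0.4364 = 7.73606 lb per hectare.
Convert to per acre: 7.73606 × 0.404694 = 3.13074 lb.

3.13 lb P per acre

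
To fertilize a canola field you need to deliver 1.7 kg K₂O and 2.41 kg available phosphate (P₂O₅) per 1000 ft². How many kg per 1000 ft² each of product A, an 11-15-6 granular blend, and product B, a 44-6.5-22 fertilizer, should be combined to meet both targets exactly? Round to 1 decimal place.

With a, b = kg per 1000 ft² of product A and product B:
K₂O: 0.06·a + 0.22·b = 1.7
P₂O₅: 0.15·a + 0.065·b = 2.41
Eliminate a: (row1) − 0.06/0.15·(row2) → 0.194·b = 0.736, so b = 3.79381.
Back-substitute: a = (1.7 − 0.22·3.79381) / 0.06 = 14.4227.

14.4 kg product A, 3.8 kg product B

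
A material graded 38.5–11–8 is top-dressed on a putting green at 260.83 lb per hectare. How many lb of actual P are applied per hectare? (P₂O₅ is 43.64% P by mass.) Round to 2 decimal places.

12.52 lb P per hectare

P₂O₅ per hectare = 260.83 × 11% = 28.6913 lb.
Elemental P = 28.6913 × 0.4364 = 12.5209 lb per hectare.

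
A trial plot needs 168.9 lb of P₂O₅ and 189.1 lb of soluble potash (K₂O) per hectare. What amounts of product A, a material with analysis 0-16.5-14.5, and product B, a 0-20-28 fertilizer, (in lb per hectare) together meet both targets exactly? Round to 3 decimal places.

550.698 lb product A, 390.174 lb product B

With a, b = lb per hectare of product A and product B:
P₂O₅: 0.165·a + 0.2·b = 168.9
K₂O: 0.145·a + 0.28·b = 189.1
Eliminate a: (row1) − 0.165/0.145·(row2) → -0.118621·b = -46.2828, so b = 390.1744.
Back-substitute: a = (168.9 − 0.2·390.1744) / 0.165 = 550.6977.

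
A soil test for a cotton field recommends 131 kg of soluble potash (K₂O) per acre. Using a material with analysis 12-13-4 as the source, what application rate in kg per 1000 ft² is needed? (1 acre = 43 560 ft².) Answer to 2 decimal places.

75.18 kg of product per thousand sq ft

Product per acre = 131 / 4% = 3275 kg.
Convert to per 1000 ft²: 3275 × 0.0229568 = 75.1837 kg.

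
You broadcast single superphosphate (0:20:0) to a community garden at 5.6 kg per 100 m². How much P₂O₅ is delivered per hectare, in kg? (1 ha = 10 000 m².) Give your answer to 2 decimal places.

112.00 kg P₂O₅ per hectare

P₂O₅ per 100 m² = 5.6 × 20% = 1.12 kg.
Convert to per hectare: 1.12 × 100 = 112 kg.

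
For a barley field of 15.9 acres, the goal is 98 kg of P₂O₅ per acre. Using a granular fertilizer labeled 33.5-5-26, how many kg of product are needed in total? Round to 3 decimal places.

Product per acre = 98 / 5% = 1960 kg.
Total product = 1960 × 15.9 = 31164 kg.

31164.000 kg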